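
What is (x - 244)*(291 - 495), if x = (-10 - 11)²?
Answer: -40188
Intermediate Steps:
x = 441 (x = (-21)² = 441)
(x - 244)*(291 - 495) = (441 - 244)*(291 - 495) = 197*(-204) = -40188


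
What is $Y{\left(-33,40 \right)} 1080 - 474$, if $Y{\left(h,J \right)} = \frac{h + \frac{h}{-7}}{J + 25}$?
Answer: $- \frac{85902}{91} \approx -943.98$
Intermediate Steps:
$Y{\left(h,J \right)} = \frac{6 h}{7 \left(25 + J\right)}$ ($Y{\left(h,J \right)} = \frac{h + h \left(- \frac{1}{7}\right)}{25 + J} = \frac{h - \frac{h}{7}}{25 + J} = \frac{\frac{6}{7} h}{25 + J} = \frac{6 h}{7 \left(25 + J\right)}$)
$Y{\left(-33,40 \right)} 1080 - 474 = \frac{6}{7} \left(-33\right) \frac{1}{25 + 40} \cdot 1080 - 474 = \frac{6}{7} \left(-33\right) \frac{1}{65} \cdot 1080 - 474 = \left(- \frac{198}{455}\right) 1080 - 474 = - \frac{42768}{91} - 474 = - \frac{85902}{91}$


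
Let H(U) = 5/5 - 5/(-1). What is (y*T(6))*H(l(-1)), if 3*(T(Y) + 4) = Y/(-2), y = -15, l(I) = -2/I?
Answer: 450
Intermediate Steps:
T(Y) = -4 - Y/6 (T(Y) = -4 + (Y/(-2))/3 = -4 + (Y*(-½))/3 = -4 + (-Y/2)/3 = -4 - Y/6)
H(U) = 6 (H(U) = 5*(⅕) - 5*(-1) = 1 + 5 = 6)
(y*T(6))*H(l(-1)) = -15*(-4 - ⅙*6)*6 = -15*(-4 - 1)*6 = -15*(-5)*6 = 75*6 = 450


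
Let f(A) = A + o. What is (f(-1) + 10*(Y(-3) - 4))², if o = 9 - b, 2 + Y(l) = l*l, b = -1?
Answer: 1521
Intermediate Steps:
Y(l) = -2 + l² (Y(l) = -2 + l*l = -2 + l²)
o = 10 (o = 9 - 1*(-1) = 9 + 1 = 10)
f(A) = 10 + A (f(A) = A + 10 = 10 + A)
(f(-1) + 10*(Y(-3) - 4))² = ((10 - 1) + 10*((-2 + (-3)²) - 4))² = (9 + 10*((-2 + 9) - 4))² = (9 + 10*(7 - 4))² = (9 + 10*3)² = (9 + 30)² = 39² = 1521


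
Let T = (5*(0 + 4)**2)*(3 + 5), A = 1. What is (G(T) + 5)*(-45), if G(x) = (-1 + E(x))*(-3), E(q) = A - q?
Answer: -86625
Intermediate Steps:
T = 640 (T = (5*4**2)*8 = (5*16)*8 = 80*8 = 640)
E(q) = 1 - q
G(x) = 3*x (G(x) = (-1 + (1 - x))*(-3) = -x*(-3) = 3*x)
(G(T) + 5)*(-45) = (3*640 + 5)*(-45) = (1920 + 5)*(-45) = 1925*(-45) = -86625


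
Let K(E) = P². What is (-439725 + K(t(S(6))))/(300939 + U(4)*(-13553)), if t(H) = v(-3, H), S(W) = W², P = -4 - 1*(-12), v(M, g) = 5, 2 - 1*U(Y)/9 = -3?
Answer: 439661/308946 ≈ 1.4231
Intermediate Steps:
U(Y) = 45 (U(Y) = 18 - 9*(-3) = 18 + 27 = 45)
P = 8 (P = -4 + 12 = 8)
t(H) = 5
K(E) = 64 (K(E) = 8² = 64)
(-439725 + K(t(S(6))))/(300939 + U(4)*(-13553)) = (-439725 + 64)/(300939 + 45*(-13553)) = -439661/(300939 - 609885) = -439661/(-308946) = -439661*(-1/308946) = 439661/308946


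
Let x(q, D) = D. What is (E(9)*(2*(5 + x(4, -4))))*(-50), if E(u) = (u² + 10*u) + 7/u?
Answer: -154600/9 ≈ -17178.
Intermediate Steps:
E(u) = u² + 7/u + 10*u
(E(9)*(2*(5 + x(4, -4))))*(-50) = (((7 + 9²*(10 + 9))/9)*(2*(5 - 4)))*(-50) = (((7 + 81*19)/9)*(2*1))*(-50) = (((7 + 1539)/9)*2)*(-50) = (((⅑)*1546)*2)*(-50) = ((1546/9)*2)*(-50) = (3092/9)*(-50) = -154600/9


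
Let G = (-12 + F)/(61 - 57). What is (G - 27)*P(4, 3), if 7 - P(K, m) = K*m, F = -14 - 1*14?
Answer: 185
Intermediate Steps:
F = -28 (F = -14 - 14 = -28)
G = -10 (G = (-12 - 28)/(61 - 57) = -40/4 = -40*1/4 = -10)
P(K, m) = 7 - K*m
(G - 27)*P(4, 3) = (-10 - 27)*(7 - 1*4*3) = -37*(7 - 12) = -37*(-5) = 185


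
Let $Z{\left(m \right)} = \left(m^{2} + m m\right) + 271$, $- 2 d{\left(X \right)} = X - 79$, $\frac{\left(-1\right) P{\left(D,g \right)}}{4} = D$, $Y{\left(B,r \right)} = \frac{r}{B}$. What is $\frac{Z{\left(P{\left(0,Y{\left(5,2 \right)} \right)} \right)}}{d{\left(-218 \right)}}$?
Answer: $\frac{542}{297} \approx 1.8249$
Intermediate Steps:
$P{\left(D,g \right)} = - 4 D$
$d{\left(X \right)} = \frac{79}{2} - \frac{X}{2}$ ($d{\left(X \right)} = - \frac{X - 79}{2} = - \frac{-79 + X}{2} = \frac{79}{2} - \frac{X}{2}$)
$Z{\left(m \right)} = 271 + 2 m^{2}$ ($Z{\left(m \right)} = \left(m^{2} + m^{2}\right) + 271 = 2 m^{2} + 271 = 271 + 2 m^{2}$)
$\frac{Z{\left(P{\left(0,Y{\left(5,2 \right)} \right)} \right)}}{d{\left(-218 \right)}} = \frac{271 + 2 \left(\left(-4\right) 0\right)^{2}}{\frac{79}{2} - -109} = \frac{271 + 2 \cdot 0^{2}}{\frac{79}{2} + 109} = \frac{271 + 2 \cdot 0}{\frac{297}{2}} = \left(271 + 0\right) \frac{2}{297} = 271 \cdot \frac{2}{297} = \frac{542}{297}$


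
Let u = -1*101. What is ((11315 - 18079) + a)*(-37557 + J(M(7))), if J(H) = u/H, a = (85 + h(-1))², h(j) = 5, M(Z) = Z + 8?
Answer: -752777216/15 ≈ -5.0185e+7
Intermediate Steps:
u = -101
M(Z) = 8 + Z
a = 8100 (a = (85 + 5)² = 90² = 8100)
J(H) = -101/H
((11315 - 18079) + a)*(-37557 + J(M(7))) = ((11315 - 18079) + 8100)*(-37557 - 101/(8 + 7)) = (-6764 + 8100)*(-37557 - 101/15) = 1336*(-37557 - 101*1/15) = 1336*(-37557 - 101/15) = 1336*(-563456/15) = -752777216/15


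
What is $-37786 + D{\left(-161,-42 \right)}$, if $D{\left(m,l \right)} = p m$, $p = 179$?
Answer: $-66605$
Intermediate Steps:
$D{\left(m,l \right)} = 179 m$
$-37786 + D{\left(-161,-42 \right)} = -37786 + 179 \left(-161\right) = -37786 - 28819 = -66605$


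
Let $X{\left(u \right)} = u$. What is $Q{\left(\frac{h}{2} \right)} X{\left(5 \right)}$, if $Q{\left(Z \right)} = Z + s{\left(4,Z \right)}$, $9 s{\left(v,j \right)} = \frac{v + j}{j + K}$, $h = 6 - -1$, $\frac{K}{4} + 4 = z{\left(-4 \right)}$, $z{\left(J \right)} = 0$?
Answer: $\frac{103}{6} \approx 17.167$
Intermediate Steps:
$K = -16$ ($K = -16 + 4 \cdot 0 = -16 + 0 = -16$)
$h = 7$ ($h = 6 + 1 = 7$)
$s{\left(v,j \right)} = \frac{j + v}{9 \left(-16 + j\right)}$ ($s{\left(v,j \right)} = \frac{\left(v + j\right) \frac{1}{j - 16}}{9} = \frac{\left(j + v\right) \frac{1}{-16 + j}}{9} = \frac{\frac{1}{-16 + j} \left(j + v\right)}{9} = \frac{j + v}{9 \left(-16 + j\right)}$)
$Q{\left(Z \right)} = Z + \frac{4 + Z}{9 \left(-16 + Z\right)}$ ($Q{\left(Z \right)} = Z + \frac{Z + 4}{9 \left(-16 + Z\right)} = Z + \frac{4 + Z}{9 \left(-16 + Z\right)}$)
$Q{\left(\frac{h}{2} \right)} X{\left(5 \right)} = \frac{4 + \frac{7}{2} + 9 \cdot \frac{7}{2} \left(-16 + \frac{7}{2}\right)}{9 \left(-16 + \frac{7}{2}\right)} 5 = \frac{4 + \frac{7}{2} + 9 \cdot \frac{7}{2} \left(- \frac{25}{2}\right)}{9 \left(- \frac{25}{2}\right)} 5 = \frac{1}{9} \left(- \frac{2}{25}\right) \left(4 + \frac{7}{2} - \frac{1575}{4}\right) 5 = \frac{1}{9} \left(- \frac{2}{25}\right) \left(- \frac{1545}{4}\right) 5 = \frac{103}{30} \cdot 5 = \frac{103}{6}$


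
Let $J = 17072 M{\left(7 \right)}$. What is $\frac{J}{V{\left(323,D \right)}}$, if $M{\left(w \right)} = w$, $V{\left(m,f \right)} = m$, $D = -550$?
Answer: $\frac{119504}{323} \approx 369.98$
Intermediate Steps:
$J = 119504$ ($J = 17072 \cdot 7 = 119504$)
$\frac{J}{V{\left(323,D \right)}} = \frac{119504}{323}$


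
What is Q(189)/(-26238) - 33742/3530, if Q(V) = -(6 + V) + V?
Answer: -73775118/7718345 ≈ -9.5584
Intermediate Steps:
Q(V) = -6 (Q(V) = (-6 - V) + V = -6)
Q(189)/(-26238) - 33742/3530 = -6/(-26238) - 33742/3530 = -6*(-1/26238) - 33742*1/3530 = 1/4373 - 16871/1765 = -73775118/7718345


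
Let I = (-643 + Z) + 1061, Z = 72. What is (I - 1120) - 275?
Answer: -905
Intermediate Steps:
I = 490 (I = (-643 + 72) + 1061 = -571 + 1061 = 490)
(I - 1120) - 275 = (490 - 1120) - 275 = -630 - 275 = -905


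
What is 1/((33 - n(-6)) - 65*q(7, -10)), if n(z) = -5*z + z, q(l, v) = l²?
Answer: -1/3176 ≈ -0.00031486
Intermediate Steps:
n(z) = -4*z
1/((33 - n(-6)) - 65*q(7, -10)) = 1/((33 - (-4)*(-6)) - 65*7²) = 1/((33 - 1*24) - 65*49) = 1/((33 - 24) - 3185) = 1/(9 - 3185) = 1/(-3176) = -1/3176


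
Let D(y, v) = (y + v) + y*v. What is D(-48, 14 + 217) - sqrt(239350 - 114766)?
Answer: -10905 - 2*sqrt(31146) ≈ -11258.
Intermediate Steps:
D(y, v) = v + y + v*y (D(y, v) = (v + y) + v*y = v + y + v*y)
D(-48, 14 + 217) - sqrt(239350 - 114766) = ((14 + 217) - 48 + (14 + 217)*(-48)) - sqrt(239350 - 114766) = (231 - 48 + 231*(-48)) - sqrt(124584) = (231 - 48 - 11088) - 2*sqrt(31146) = -10905 - 2*sqrt(31146)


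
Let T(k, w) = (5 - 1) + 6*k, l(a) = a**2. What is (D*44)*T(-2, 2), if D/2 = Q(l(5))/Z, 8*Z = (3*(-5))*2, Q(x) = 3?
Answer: 2816/5 ≈ 563.20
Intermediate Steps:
T(k, w) = 4 + 6*k
Z = -15/4 (Z = ((3*(-5))*2)/8 = (-15*2)/8 = (1/8)*(-30) = -15/4 ≈ -3.7500)
D = -8/5 (D = 2*(3/(-15/4)) = 2*(3*(-4/15)) = 2*(-4/5) = -8/5 ≈ -1.6000)
(D*44)*T(-2, 2) = (-8/5*44)*(4 + 6*(-2)) = -352*(4 - 12)/5 = -352/5*(-8) = 2816/5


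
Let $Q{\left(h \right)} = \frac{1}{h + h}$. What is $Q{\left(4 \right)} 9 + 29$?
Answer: $\frac{241}{8} \approx 30.125$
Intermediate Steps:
$Q{\left(h \right)} = \frac{1}{2 h}$
$Q{\left(4 \right)} 9 + 29 = \frac{1}{2 \cdot 4} \cdot 9 + 29 = \frac{1}{2} \cdot \frac{1}{4} \cdot 9 + 29 = \frac{1}{8} \cdot 9 + 29 = \frac{9}{8} + 29 = \frac{241}{8}$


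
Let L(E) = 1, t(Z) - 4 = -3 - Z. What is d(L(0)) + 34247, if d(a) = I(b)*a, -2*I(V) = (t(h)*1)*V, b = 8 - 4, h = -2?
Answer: 34241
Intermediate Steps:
t(Z) = 1 - Z (t(Z) = 4 + (-3 - Z) = 1 - Z)
b = 4
I(V) = -3*V/2 (I(V) = -(1 - 1*(-2))*1*V/2 = -(1 + 2)*1*V/2 = -3*1*V/2 = -3*V/2)
d(a) = -6*a (d(a) = (-3/2*4)*a = -6*a)
d(L(0)) + 34247 = -6*1 + 34247 = -6 + 34247 = 34241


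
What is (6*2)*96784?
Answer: 1161408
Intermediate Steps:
(6*2)*96784 = 12*96784 = 1161408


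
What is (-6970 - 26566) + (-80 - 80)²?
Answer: -7936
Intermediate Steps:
(-6970 - 26566) + (-80 - 80)² = -33536 + (-160)² = -33536 + 25600 = -7936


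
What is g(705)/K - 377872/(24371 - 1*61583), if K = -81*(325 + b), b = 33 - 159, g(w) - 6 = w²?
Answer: -344572189/16661673 ≈ -20.681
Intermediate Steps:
g(w) = 6 + w²
b = -126
K = -16119 (K = -81*(325 - 126) = -81*199 = -16119)
g(705)/K - 377872/(24371 - 1*61583) = (6 + 705²)/(-16119) - 377872/(24371 - 1*61583) = (6 + 497025)*(-1/16119) - 377872/(24371 - 61583) = 497031*(-1/16119) - 377872/(-37212) = -165677/5373 - 377872*(-1/37212) = -165677/5373 + 94468/9303 = -344572189/16661673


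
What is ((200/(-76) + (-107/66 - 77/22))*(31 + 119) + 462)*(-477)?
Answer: 69876684/209 ≈ 3.3434e+5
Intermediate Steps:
((200/(-76) + (-107/66 - 77/22))*(31 + 119) + 462)*(-477) = ((200*(-1/76) + (-107*1/66 - 77*1/22))*150 + 462)*(-477) = ((-50/19 + (-107/66 - 7/2))*150 + 462)*(-477) = ((-50/19 - 169/33)*150 + 462)*(-477) = (-4861/627*150 + 462)*(-477) = (-243050/209 + 462)*(-477) = -146492/209*(-477) = 69876684/209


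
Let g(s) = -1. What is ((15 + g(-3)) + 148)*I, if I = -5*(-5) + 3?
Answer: 4536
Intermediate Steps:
I = 28 (I = 25 + 3 = 28)
((15 + g(-3)) + 148)*I = ((15 - 1) + 148)*28 = (14 + 148)*28 = 162*28 = 4536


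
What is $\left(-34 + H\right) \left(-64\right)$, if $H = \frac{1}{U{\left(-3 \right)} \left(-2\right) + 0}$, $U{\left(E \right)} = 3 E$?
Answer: $\frac{19552}{9} \approx 2172.4$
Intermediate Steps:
$H = \frac{1}{18}$ ($H = \frac{1}{3 \left(-3\right) \left(-2\right) + 0} = \frac{1}{\left(-9\right) \left(-2\right) + 0} = \frac{1}{18 + 0} = \frac{1}{18} \approx 0.055556$)
$\left(-34 + H\right) \left(-64\right) = \left(-34 + \frac{1}{18}\right) \left(-64\right) = \left(- \frac{611}{18}\right) \left(-64\right) = \frac{19552}{9}$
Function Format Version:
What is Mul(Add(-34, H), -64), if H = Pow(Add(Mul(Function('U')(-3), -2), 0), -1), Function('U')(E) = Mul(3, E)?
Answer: Rational(19552, 9) ≈ 2172.4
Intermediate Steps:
H = Rational(1, 18) (H = Pow(Add(Mul(Mul(3, -3), -2), 0), -1) = Pow(Add(Mul(-9, -2), 0), -1) = Pow(Add(18, 0), -1) = Pow(18, -1) = Rational(1, 18) ≈ 0.055556)
Mul(Add(-34, H), -64) = Mul(Add(-34, Rational(1, 18)), -64) = Mul(Rational(-611, 18), -64) = Rational(19552, 9)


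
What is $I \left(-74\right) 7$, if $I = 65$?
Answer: $-33670$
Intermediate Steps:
$I \left(-74\right) 7 = 65 \left(-74\right) 7 = \left(-4810\right) 7 = -33670$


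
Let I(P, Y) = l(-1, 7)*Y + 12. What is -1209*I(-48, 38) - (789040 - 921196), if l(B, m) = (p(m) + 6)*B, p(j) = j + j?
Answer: 1036488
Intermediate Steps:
p(j) = 2*j
l(B, m) = B*(6 + 2*m) (l(B, m) = (2*m + 6)*B = (6 + 2*m)*B = B*(6 + 2*m))
I(P, Y) = 12 - 20*Y (I(P, Y) = (2*(-1)*(3 + 7))*Y + 12 = (2*(-1)*10)*Y + 12 = -20*Y + 12 = 12 - 20*Y)
-1209*I(-48, 38) - (789040 - 921196) = -1209*(12 - 20*38) - (789040 - 921196) = -1209*(12 - 760) - 1*(-132156) = -1209*(-748) + 132156 = 904332 + 132156 = 1036488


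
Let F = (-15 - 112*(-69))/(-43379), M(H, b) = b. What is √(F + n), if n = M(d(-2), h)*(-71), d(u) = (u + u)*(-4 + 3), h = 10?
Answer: I*√1336368307337/43379 ≈ 26.649*I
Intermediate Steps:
d(u) = -2*u (d(u) = (2*u)*(-1) = -2*u)
n = -710 (n = 10*(-71) = -710)
F = -7713/43379 (F = (-15 + 7728)*(-1/43379) = 7713*(-1/43379) = -7713/43379 ≈ -0.17780)
√(F + n) = √(-7713/43379 - 710) = √(-30806803/43379) = I*√1336368307337/43379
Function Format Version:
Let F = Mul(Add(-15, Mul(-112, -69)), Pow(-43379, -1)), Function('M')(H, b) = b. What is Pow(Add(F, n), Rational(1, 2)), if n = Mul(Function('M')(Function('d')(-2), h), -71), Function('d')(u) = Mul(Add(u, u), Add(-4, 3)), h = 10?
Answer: Mul(Rational(1, 43379), I, Pow(1336368307337, Rational(1, 2))) ≈ Mul(26.649, I)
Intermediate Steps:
Function('d')(u) = Mul(-2, u) (Function('d')(u) = Mul(Mul(2, u), -1) = Mul(-2, u))
n = -710 (n = Mul(10, -71) = -710)
F = Rational(-7713, 43379) (F = Mul(Add(-15, 7728), Rational(-1, 43379)) = Mul(7713, Rational(-1, 43379)) = Rational(-7713, 43379) ≈ -0.17780)
Pow(Add(F, n), Rational(1, 2)) = Pow(Add(Rational(-7713, 43379), -710), Rational(1, 2)) = Pow(Rational(-30806803, 43379), Rational(1, 2)) = Mul(Rational(1, 43379), I, Pow(1336368307337, Rational(1, 2)))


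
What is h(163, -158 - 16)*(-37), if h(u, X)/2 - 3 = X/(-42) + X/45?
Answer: -25456/105 ≈ -242.44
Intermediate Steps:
h(u, X) = 6 - X/315 (h(u, X) = 6 + 2*(X/(-42) + X/45) = 6 + 2*(X*(-1/42) + X*(1/45)) = 6 + 2*(-X/42 + X/45) = 6 + 2*(-X/630) = 6 - X/315)
h(163, -158 - 16)*(-37) = (6 - (-158 - 16)/315)*(-37) = (6 - 1/315*(-174))*(-37) = (6 + 58/105)*(-37) = (688/105)*(-37) = -25456/105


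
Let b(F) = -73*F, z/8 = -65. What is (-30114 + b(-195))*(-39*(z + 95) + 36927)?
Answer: -849558258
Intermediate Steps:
z = -520 (z = 8*(-65) = -520)
(-30114 + b(-195))*(-39*(z + 95) + 36927) = (-30114 - 73*(-195))*(-39*(-520 + 95) + 36927) = (-30114 + 14235)*(-39*(-425) + 36927) = -15879*(16575 + 36927) = -15879*53502 = -849558258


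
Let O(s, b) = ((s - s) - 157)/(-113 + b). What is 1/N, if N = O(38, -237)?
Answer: 350/157 ≈ 2.2293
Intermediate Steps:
O(s, b) = -157/(-113 + b) (O(s, b) = (0 - 157)/(-113 + b) = -157/(-113 + b))
N = 157/350 (N = -157/(-113 - 237) = -157/(-350) = -157*(-1/350) = 157/350 ≈ 0.44857)
1/N = 1/(157/350) = 350/157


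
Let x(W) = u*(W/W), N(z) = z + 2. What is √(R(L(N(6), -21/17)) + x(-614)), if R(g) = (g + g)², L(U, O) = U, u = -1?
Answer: √255 ≈ 15.969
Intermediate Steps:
N(z) = 2 + z
R(g) = 4*g² (R(g) = (2*g)² = 4*g²)
x(W) = -1 (x(W) = -W/W = -1*1 = -1)
√(R(L(N(6), -21/17)) + x(-614)) = √(4*(2 + 6)² - 1) = √(4*8² - 1) = √(4*64 - 1) = √(256 - 1) = √255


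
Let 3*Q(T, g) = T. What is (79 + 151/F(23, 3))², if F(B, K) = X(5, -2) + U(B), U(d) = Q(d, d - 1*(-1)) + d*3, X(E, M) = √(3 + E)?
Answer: 4574473411363/697699396 - 2906630559*√2/348849698 ≈ 6544.7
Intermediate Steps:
Q(T, g) = T/3
U(d) = 10*d/3 (U(d) = d/3 + d*3 = d/3 + 3*d = 10*d/3)
F(B, K) = 2*√2 + 10*B/3 (F(B, K) = √(3 + 5) + 10*B/3 = √8 + 10*B/3 = 2*√2 + 10*B/3)
(79 + 151/F(23, 3))² = (79 + 151/(2*√2 + (10/3)*23))² = (79 + 151/(2*√2 + 230/3))² = (79 + 151/(230/3 + 2*√2))²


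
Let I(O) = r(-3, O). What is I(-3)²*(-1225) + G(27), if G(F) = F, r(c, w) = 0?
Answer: 27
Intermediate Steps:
I(O) = 0
I(-3)²*(-1225) + G(27) = 0²*(-1225) + 27 = 0*(-1225) + 27 = 0 + 27 = 27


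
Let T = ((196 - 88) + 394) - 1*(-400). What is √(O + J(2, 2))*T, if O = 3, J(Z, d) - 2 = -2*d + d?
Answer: 902*√3 ≈ 1562.3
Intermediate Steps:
J(Z, d) = 2 - d (J(Z, d) = 2 + (-2*d + d) = 2 - d)
T = 902 (T = (108 + 394) + 400 = 502 + 400 = 902)
√(O + J(2, 2))*T = √(3 + (2 - 1*2))*902 = √(3 + (2 - 2))*902 = √(3 + 0)*902 = √3*902 = 902*√3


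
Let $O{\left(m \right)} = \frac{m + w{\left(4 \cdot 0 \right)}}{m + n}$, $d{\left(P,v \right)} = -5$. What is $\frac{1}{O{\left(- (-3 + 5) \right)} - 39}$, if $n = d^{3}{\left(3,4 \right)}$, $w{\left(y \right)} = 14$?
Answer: $- \frac{127}{4965} \approx -0.025579$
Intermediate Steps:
$n = -125$ ($n = \left(-5\right)^{3} = -125$)
$O{\left(m \right)} = \frac{14 + m}{-125 + m}$ ($O{\left(m \right)} = \frac{m + 14}{m - 125} = \frac{14 + m}{-125 + m}$)
$\frac{1}{O{\left(- (-3 + 5) \right)} - 39} = \frac{1}{\frac{14 - \left(-3 + 5\right)}{-125 - \left(-3 + 5\right)} - 39} = \frac{1}{\frac{14 - 2}{-125 - 2} - 39} = \frac{1}{\frac{1}{-127} \cdot 12 - 39} = \frac{1}{\left(- \frac{1}{127}\right) 12 - 39} = \frac{1}{- \frac{12}{127} - 39} = \frac{1}{- \frac{4965}{127}} = - \frac{127}{4965}$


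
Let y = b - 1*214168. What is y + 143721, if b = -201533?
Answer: -271980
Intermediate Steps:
y = -415701 (y = -201533 - 1*214168 = -201533 - 214168 = -415701)
y + 143721 = -415701 + 143721 = -271980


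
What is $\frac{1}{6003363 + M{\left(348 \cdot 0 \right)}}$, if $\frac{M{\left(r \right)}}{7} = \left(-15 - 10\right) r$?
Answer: $\frac{1}{6003363} \approx 1.6657 \cdot 10^{-7}$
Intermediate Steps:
$M{\left(r \right)} = - 175 r$ ($M{\left(r \right)} = 7 \left(-15 - 10\right) r = 7 \left(- 25 r\right) = - 175 r$)
$\frac{1}{6003363 + M{\left(348 \cdot 0 \right)}} = \frac{1}{6003363 - 175 \cdot 348 \cdot 0} = \frac{1}{6003363 - 0} = \frac{1}{6003363 + 0} = \frac{1}{6003363}$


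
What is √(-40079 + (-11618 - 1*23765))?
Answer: I*√75462 ≈ 274.7*I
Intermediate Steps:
√(-40079 + (-11618 - 1*23765)) = √(-40079 + (-11618 - 23765)) = √(-40079 - 35383) = √(-75462) = I*√75462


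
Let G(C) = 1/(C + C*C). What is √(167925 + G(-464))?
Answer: √484387935170627/53708 ≈ 409.79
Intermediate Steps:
G(C) = 1/(C + C²)
√(167925 + G(-464)) = √(167925 + 1/((-464)*(1 - 464))) = √(167925 - 1/464/(-463)) = √(167925 - 1/464*(-1/463)) = √(167925 + 1/214832) = √(36075663601/214832) = √484387935170627/53708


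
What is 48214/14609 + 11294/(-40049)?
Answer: 1765928440/585075841 ≈ 3.0183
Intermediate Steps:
48214/14609 + 11294/(-40049) = 48214*(1/14609) + 11294*(-1/40049) = 48214/14609 - 11294/40049 = 1765928440/585075841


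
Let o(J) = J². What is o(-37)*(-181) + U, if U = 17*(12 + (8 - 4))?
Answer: -247517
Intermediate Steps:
U = 272 (U = 17*(12 + 4) = 17*16 = 272)
o(-37)*(-181) + U = (-37)²*(-181) + 272 = 1369*(-181) + 272 = -247789 + 272 = -247517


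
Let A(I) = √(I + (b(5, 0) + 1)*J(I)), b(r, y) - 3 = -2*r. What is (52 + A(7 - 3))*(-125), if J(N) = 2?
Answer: -6500 - 250*I*√2 ≈ -6500.0 - 353.55*I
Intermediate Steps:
b(r, y) = 3 - 2*r
A(I) = √(-12 + I) (A(I) = √(I + ((3 - 2*5) + 1)*2) = √(I + ((3 - 10) + 1)*2) = √(I + (-7 + 1)*2) = √(I - 6*2) = √(I - 12) = √(-12 + I))
(52 + A(7 - 3))*(-125) = (52 + √(-12 + (7 - 3)))*(-125) = (52 + √(-12 + 4))*(-125) = (52 + √(-8))*(-125) = (52 + 2*I*√2)*(-125) = -6500 - 250*I*√2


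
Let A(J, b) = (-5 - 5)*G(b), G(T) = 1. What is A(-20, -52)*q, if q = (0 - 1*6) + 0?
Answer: 60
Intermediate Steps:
A(J, b) = -10 (A(J, b) = (-5 - 5)*1 = -10*1 = -10)
q = -6 (q = (0 - 6) + 0 = -6 + 0 = -6)
A(-20, -52)*q = -10*(-6) = 60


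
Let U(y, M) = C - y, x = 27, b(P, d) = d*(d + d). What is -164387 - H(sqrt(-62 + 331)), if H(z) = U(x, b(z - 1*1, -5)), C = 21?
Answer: -164381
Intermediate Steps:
b(P, d) = 2*d**2 (b(P, d) = d*(2*d) = 2*d**2)
U(y, M) = 21 - y
H(z) = -6 (H(z) = 21 - 1*27 = 21 - 27 = -6)
-164387 - H(sqrt(-62 + 331)) = -164387 - 1*(-6) = -164387 + 6 = -164381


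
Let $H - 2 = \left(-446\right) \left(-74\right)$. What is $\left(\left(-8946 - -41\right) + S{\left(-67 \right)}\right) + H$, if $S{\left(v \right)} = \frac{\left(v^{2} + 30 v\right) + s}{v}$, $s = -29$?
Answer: $\frac{1612317}{67} \approx 24064.0$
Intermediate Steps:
$H = 33006$ ($H = 2 - -33004 = 2 + 33004 = 33006$)
$S{\left(v \right)} = \frac{-29 + v^{2} + 30 v}{v}$ ($S{\left(v \right)} = \frac{\left(v^{2} + 30 v\right) - 29}{v} = \frac{-29 + v^{2} + 30 v}{v}$)
$\left(\left(-8946 - -41\right) + S{\left(-67 \right)}\right) + H = \left(\left(-8946 - -41\right) - \left(37 - \frac{29}{67}\right)\right) + 33006 = \left(\left(-8946 + 41\right) - \frac{2450}{67}\right) + 33006 = \left(-8905 + \left(30 - 67 + \frac{29}{67}\right)\right) + 33006 = \left(-8905 - \frac{2450}{67}\right) + 33006 = - \frac{599085}{67} + 33006 = \frac{1612317}{67}$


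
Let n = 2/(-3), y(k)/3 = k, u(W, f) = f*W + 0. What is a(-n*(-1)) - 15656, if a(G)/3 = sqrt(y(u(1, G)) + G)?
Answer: -15656 + 2*I*sqrt(6) ≈ -15656.0 + 4.899*I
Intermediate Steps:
u(W, f) = W*f (u(W, f) = W*f + 0 = W*f)
y(k) = 3*k
n = -2/3 (n = 2*(-1/3) = -2/3 ≈ -0.66667)
a(G) = 6*sqrt(G) (a(G) = 3*sqrt(3*(1*G) + G) = 3*sqrt(3*G + G) = 3*sqrt(4*G) = 3*(2*sqrt(G)) = 6*sqrt(G))
a(-n*(-1)) - 15656 = 6*sqrt(-1*(-2/3)*(-1)) - 15656 = 6*sqrt((2/3)*(-1)) - 15656 = 6*sqrt(-2/3) - 15656 = 6*(I*sqrt(6)/3) - 15656 = 2*I*sqrt(6) - 15656 = -15656 + 2*I*sqrt(6)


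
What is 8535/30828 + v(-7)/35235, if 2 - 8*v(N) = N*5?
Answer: 200582203/724149720 ≈ 0.27699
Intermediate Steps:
v(N) = ¼ - 5*N/8 (v(N) = ¼ - N*5/8 = ¼ - 5*N/8)
8535/30828 + v(-7)/35235 = 8535/30828 + (¼ - 5/8*(-7))/35235 = 8535*(1/30828) + (¼ + 35/8)*(1/35235) = 2845/10276 + (37/8)*(1/35235) = 2845/10276 + 37/281880 = 200582203/724149720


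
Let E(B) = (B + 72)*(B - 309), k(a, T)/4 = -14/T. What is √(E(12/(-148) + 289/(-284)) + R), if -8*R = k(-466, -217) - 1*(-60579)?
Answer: I*√3136537485879033/325748 ≈ 171.93*I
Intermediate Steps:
k(a, T) = -56/T (k(a, T) = 4*(-14/T) = -56/T)
R = -1877957/248 (R = -(-56/(-217) - 1*(-60579))/8 = -(-56*(-1/217) + 60579)/8 = -(8/31 + 60579)/8 = -⅛*1877957/31 = -1877957/248 ≈ -7572.4)
E(B) = (-309 + B)*(72 + B) (E(B) = (72 + B)*(-309 + B) = (-309 + B)*(72 + B))
√(E(12/(-148) + 289/(-284)) + R) = √((-22248 + (12/(-148) + 289/(-284))² - 237*(12/(-148) + 289/(-284))) - 1877957/248) = √((-22248 + (12*(-1/148) + 289*(-1/284))² - 237*(12*(-1/148) + 289*(-1/284))) - 1877957/248) = √((-22248 + (-3/37 - 289/284)² - 237*(-3/37 - 289/284)) - 1877957/248) = √((-22248 + (-11545/10508)² - 237*(-11545/10508)) - 1877957/248) = √((-22248 + 133287025/110418064 + 2736165/10508) - 1877957/248) = √(-2427696179027/110418064 - 1877957/248) = √(-101178628576743/3422959984) = I*√3136537485879033/325748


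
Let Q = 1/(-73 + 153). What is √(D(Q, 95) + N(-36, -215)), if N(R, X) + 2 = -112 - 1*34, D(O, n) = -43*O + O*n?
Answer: I*√14735/10 ≈ 12.139*I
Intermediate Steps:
Q = 1/80 ≈ 0.012500
N(R, X) = -148 (N(R, X) = -2 + (-112 - 1*34) = -2 + (-112 - 34) = -2 - 146 = -148)
√(D(Q, 95) + N(-36, -215)) = √((-43 + 95)/80 - 148) = √((1/80)*52 - 148) = √(13/20 - 148) = √(-2947/20) = I*√14735/10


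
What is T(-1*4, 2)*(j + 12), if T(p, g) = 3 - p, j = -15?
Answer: -21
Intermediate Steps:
T(-1*4, 2)*(j + 12) = (3 - (-1)*4)*(-15 + 12) = (3 - 1*(-4))*(-3) = (3 + 4)*(-3) = 7*(-3) = -21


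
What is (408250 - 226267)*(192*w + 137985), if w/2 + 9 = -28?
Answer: 22525309791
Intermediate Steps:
w = -74 (w = -18 + 2*(-28) = -18 - 56 = -74)
(408250 - 226267)*(192*w + 137985) = (408250 - 226267)*(192*(-74) + 137985) = 181983*(-14208 + 137985) = 181983*123777 = 22525309791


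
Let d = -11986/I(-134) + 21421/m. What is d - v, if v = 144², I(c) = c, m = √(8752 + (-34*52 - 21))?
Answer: -1383319/67 + 21421*√6963/6963 ≈ -20390.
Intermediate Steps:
m = √6963 (m = √(8752 + (-1768 - 21)) = √(8752 - 1789) = √6963 ≈ 83.445)
v = 20736
d = 5993/67 + 21421*√6963/6963 (d = -11986/(-134) + 21421/(√6963) = -11986*(-1/134) + 21421*(√6963/6963) = 5993/67 + 21421*√6963/6963 ≈ 346.16)
d - v = (5993/67 + 21421*√6963/6963) - 1*20736 = (5993/67 + 21421*√6963/6963) - 20736 = -1383319/67 + 21421*√6963/6963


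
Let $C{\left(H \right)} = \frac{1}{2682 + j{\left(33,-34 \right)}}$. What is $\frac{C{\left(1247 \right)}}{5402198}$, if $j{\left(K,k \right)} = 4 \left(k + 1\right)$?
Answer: $\frac{1}{13775604900} \approx 7.2592 \cdot 10^{-11}$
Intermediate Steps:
$j{\left(K,k \right)} = 4 + 4 k$ ($j{\left(K,k \right)} = 4 \left(1 + k\right) = 4 + 4 k$)
$C{\left(H \right)} = \frac{1}{2550}$ ($C{\left(H \right)} = \frac{1}{2682 + \left(4 + 4 \left(-34\right)\right)} = \frac{1}{2682 + \left(4 - 136\right)} = \frac{1}{2682 - 132} = \frac{1}{2550}$)
$\frac{C{\left(1247 \right)}}{5402198} = \frac{1}{2550 \cdot 5402198} = \frac{1}{2550} \cdot \frac{1}{5402198} = \frac{1}{13775604900}$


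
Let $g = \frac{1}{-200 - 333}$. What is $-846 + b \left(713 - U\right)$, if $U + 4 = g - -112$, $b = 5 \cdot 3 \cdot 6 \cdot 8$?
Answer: $\frac{231724602}{533} \approx 4.3476 \cdot 10^{5}$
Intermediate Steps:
$g = - \frac{1}{533}$ ($g = \frac{1}{-533} = - \frac{1}{533} \approx -0.0018762$)
$b = 720$ ($b = 5 \cdot 18 \cdot 8 = 90 \cdot 8 = 720$)
$U = \frac{57563}{533}$ ($U = -4 - - \frac{59695}{533} = -4 + \left(- \frac{1}{533} + 112\right) = -4 + \frac{59695}{533} = \frac{57563}{533} \approx 108.0$)
$-846 + b \left(713 - U\right) = -846 + 720 \left(713 - \frac{57563}{533}\right) = -846 + 720 \cdot \frac{322466}{533} = -846 + \frac{232175520}{533} = \frac{231724602}{533}$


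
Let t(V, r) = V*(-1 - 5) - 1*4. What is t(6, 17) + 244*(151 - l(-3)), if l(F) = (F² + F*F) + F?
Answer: 33144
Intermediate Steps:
l(F) = F + 2*F² (l(F) = (F² + F²) + F = 2*F² + F = F + 2*F²)
t(V, r) = -4 - 6*V (t(V, r) = V*(-6) - 4 = -6*V - 4 = -4 - 6*V)
t(6, 17) + 244*(151 - l(-3)) = (-4 - 6*6) + 244*(151 - (-3)*(1 + 2*(-3))) = (-4 - 36) + 244*(151 - (-3)*(1 - 6)) = -40 + 244*(151 - (-3)*(-5)) = -40 + 244*(151 - 1*15) = -40 + 244*(151 - 15) = -40 + 244*136 = -40 + 33184 = 33144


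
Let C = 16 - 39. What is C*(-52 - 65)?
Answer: 2691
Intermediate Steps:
C = -23
C*(-52 - 65) = -23*(-52 - 65) = -23*(-117) = 2691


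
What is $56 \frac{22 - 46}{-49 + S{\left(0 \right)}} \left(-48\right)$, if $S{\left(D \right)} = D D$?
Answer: $- \frac{9216}{7} \approx -1316.6$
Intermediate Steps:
$S{\left(D \right)} = D^{2}$
$56 \frac{22 - 46}{-49 + S{\left(0 \right)}} \left(-48\right) = 56 \frac{22 - 46}{-49 + 0^{2}} \left(-48\right) = 56 \left(- \frac{24}{-49 + 0}\right) \left(-48\right) = 56 \left(- \frac{24}{-49}\right) \left(-48\right) = 56 \left(\left(-24\right) \left(- \frac{1}{49}\right)\right) \left(-48\right) = 56 \cdot \frac{24}{49} \left(-48\right) = \frac{192}{7} \left(-48\right) = - \frac{9216}{7}$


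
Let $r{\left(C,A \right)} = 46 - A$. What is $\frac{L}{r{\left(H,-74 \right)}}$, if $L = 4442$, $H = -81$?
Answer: $\frac{2221}{60} \approx 37.017$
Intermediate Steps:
$\frac{L}{r{\left(H,-74 \right)}} = \frac{4442}{46 - -74} = \frac{4442}{46 + 74} = \frac{4442}{120} = 4442 \cdot \frac{1}{120} = \frac{2221}{60}$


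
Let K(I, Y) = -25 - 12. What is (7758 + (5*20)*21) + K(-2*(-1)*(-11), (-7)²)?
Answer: 9821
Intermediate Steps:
K(I, Y) = -37
(7758 + (5*20)*21) + K(-2*(-1)*(-11), (-7)²) = (7758 + (5*20)*21) - 37 = (7758 + 100*21) - 37 = (7758 + 2100) - 37 = 9858 - 37 = 9821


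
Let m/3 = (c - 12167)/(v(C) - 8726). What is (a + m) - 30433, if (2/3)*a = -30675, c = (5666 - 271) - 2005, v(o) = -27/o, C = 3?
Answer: -1335450223/17470 ≈ -76443.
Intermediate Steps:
c = 3390 (c = 5395 - 2005 = 3390)
a = -92025/2 (a = (3/2)*(-30675) = -92025/2 ≈ -46013.)
m = 26331/8735 (m = 3*((3390 - 12167)/(-27/3 - 8726)) = 3*(-8777/(-27*⅓ - 8726)) = 3*(-8777/(-9 - 8726)) = 3*(-8777/(-8735)) = 3*(-8777*(-1/8735)) = 3*(8777/8735) = 26331/8735 ≈ 3.0144)
(a + m) - 30433 = (-92025/2 + 26331/8735) - 30433 = -803785713/17470 - 30433 = -1335450223/17470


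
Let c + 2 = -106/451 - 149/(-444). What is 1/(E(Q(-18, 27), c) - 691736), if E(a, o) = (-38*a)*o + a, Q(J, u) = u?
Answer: -33374/23020055803 ≈ -1.4498e-6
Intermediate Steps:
c = -380353/200244 (c = -2 + (-106/451 - 149/(-444)) = -2 + (-106*1/451 - 149*(-1/444)) = -2 + (-106/451 + 149/444) = -2 + 20135/200244 = -380353/200244 ≈ -1.8994)
E(a, o) = a - 38*a*o (E(a, o) = -38*a*o + a = a - 38*a*o)
1/(E(Q(-18, 27), c) - 691736) = 1/(27*(1 - 38*(-380353/200244)) - 691736) = 1/(27*(1 + 7226707/100122) - 691736) = 1/(27*(7326829/100122) - 691736) = 1/(65941461/33374 - 691736) = 1/(-23020055803/33374) = -33374/23020055803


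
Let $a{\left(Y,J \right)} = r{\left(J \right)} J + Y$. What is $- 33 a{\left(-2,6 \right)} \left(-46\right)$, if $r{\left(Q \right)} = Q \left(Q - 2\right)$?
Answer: $215556$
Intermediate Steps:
$r{\left(Q \right)} = Q \left(-2 + Q\right)$
$a{\left(Y,J \right)} = Y + J^{2} \left(-2 + J\right)$ ($a{\left(Y,J \right)} = J \left(-2 + J\right) J + Y = J^{2} \left(-2 + J\right) + Y = Y + J^{2} \left(-2 + J\right)$)
$- 33 a{\left(-2,6 \right)} \left(-46\right) = - 33 \left(-2 + 6^{2} \left(-2 + 6\right)\right) \left(-46\right) = - 33 \left(-2 + 36 \cdot 4\right) \left(-46\right) = - 33 \left(-2 + 144\right) \left(-46\right) = \left(-33\right) 142 \left(-46\right) = \left(-4686\right) \left(-46\right) = 215556$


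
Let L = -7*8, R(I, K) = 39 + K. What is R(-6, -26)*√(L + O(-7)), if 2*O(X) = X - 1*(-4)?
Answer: 13*I*√230/2 ≈ 98.577*I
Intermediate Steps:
O(X) = 2 + X/2 (O(X) = (X - 1*(-4))/2 = (X + 4)/2 = (4 + X)/2 = 2 + X/2)
L = -56
R(-6, -26)*√(L + O(-7)) = (39 - 26)*√(-56 + (2 + (½)*(-7))) = 13*√(-56 + (2 - 7/2)) = 13*√(-56 - 3/2) = 13*√(-115/2) = 13*(I*√230/2) = 13*I*√230/2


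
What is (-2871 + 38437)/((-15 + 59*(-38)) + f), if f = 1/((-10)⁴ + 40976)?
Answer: -1813012416/115052831 ≈ -15.758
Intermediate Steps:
f = 1/50976 (f = 1/(10000 + 40976) = 1/50976 ≈ 1.9617e-5)
(-2871 + 38437)/((-15 + 59*(-38)) + f) = (-2871 + 38437)/((-15 + 59*(-38)) + 1/50976) = 35566/((-15 - 2242) + 1/50976) = 35566/(-2257 + 1/50976) = 35566/(-115052831/50976) = 35566*(-50976/115052831) = -1813012416/115052831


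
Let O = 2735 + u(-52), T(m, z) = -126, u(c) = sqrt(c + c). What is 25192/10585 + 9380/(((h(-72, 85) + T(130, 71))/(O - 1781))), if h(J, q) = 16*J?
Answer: -5260438268/751535 - 9380*I*sqrt(26)/639 ≈ -6999.6 - 74.849*I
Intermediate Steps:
u(c) = sqrt(2)*sqrt(c) (u(c) = sqrt(2*c) = sqrt(2)*sqrt(c))
O = 2735 + 2*I*sqrt(26) (O = 2735 + sqrt(2)*sqrt(-52) = 2735 + sqrt(2)*(2*I*sqrt(13)) = 2735 + 2*I*sqrt(26) ≈ 2735.0 + 10.198*I)
25192/10585 + 9380/(((h(-72, 85) + T(130, 71))/(O - 1781))) = 25192/10585 + 9380/(((16*(-72) - 126)/((2735 + 2*I*sqrt(26)) - 1781))) = 25192*(1/10585) + 9380/(((-1152 - 126)/(954 + 2*I*sqrt(26)))) = 25192/10585 + 9380/((-1278/(954 + 2*I*sqrt(26)))) = 25192/10585 + 9380*(-53/71 - I*sqrt(26)/639) = 25192/10585 + (-497140/71 - 9380*I*sqrt(26)/639) = -5260438268/751535 - 9380*I*sqrt(26)/639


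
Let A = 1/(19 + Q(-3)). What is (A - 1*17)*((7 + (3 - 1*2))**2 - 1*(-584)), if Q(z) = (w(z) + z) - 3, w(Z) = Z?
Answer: -54756/5 ≈ -10951.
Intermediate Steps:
Q(z) = -3 + 2*z (Q(z) = (z + z) - 3 = 2*z - 3 = -3 + 2*z)
A = 1/10 (A = 1/(19 + (-3 + 2*(-3))) = 1/(19 + (-3 - 6)) = 1/(19 - 9) = 1/10 ≈ 0.10000)
(A - 1*17)*((7 + (3 - 1*2))**2 - 1*(-584)) = (1/10 - 1*17)*((7 + (3 - 1*2))**2 - 1*(-584)) = (1/10 - 17)*((7 + (3 - 2))**2 + 584) = -169*((7 + 1)**2 + 584)/10 = -169*(8**2 + 584)/10 = -169*(64 + 584)/10 = -169/10*648 = -54756/5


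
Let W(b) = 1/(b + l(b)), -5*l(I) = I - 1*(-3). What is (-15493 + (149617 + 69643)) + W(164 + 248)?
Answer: 67039344/329 ≈ 2.0377e+5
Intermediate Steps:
l(I) = -⅗ - I/5 (l(I) = -(I - 1*(-3))/5 = -(I + 3)/5 = -(3 + I)/5 = -⅗ - I/5)
W(b) = 1/(-⅗ + 4*b/5) (W(b) = 1/(b + (-⅗ - b/5)) = 1/(-⅗ + 4*b/5))
(-15493 + (149617 + 69643)) + W(164 + 248) = (-15493 + (149617 + 69643)) + 5/(-3 + 4*(164 + 248)) = (-15493 + 219260) + 5/(-3 + 4*412) = 203767 + 5/(-3 + 1648) = 203767 + 5/1645 = 203767 + 5*(1/1645) = 203767 + 1/329 = 67039344/329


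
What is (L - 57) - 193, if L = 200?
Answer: -50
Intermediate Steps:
(L - 57) - 193 = (200 - 57) - 193 = 143 - 193 = -50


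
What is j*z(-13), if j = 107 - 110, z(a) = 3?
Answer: -9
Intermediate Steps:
j = -3
j*z(-13) = -3*3 = -9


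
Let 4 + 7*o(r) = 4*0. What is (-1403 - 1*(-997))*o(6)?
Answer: 232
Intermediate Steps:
o(r) = -4/7 (o(r) = -4/7 + (4*0)/7 = -4/7 + (⅐)*0 = -4/7 + 0 = -4/7)
(-1403 - 1*(-997))*o(6) = (-1403 - 1*(-997))*(-4/7) = (-1403 + 997)*(-4/7) = -406*(-4/7) = 232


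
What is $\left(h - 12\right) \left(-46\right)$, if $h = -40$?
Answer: $2392$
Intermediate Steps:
$\left(h - 12\right) \left(-46\right) = \left(-40 - 12\right) \left(-46\right) = \left(-52\right) \left(-46\right) = 2392$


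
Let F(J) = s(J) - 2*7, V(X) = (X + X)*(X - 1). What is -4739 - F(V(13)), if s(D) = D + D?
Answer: -5349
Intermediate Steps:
s(D) = 2*D
V(X) = 2*X*(-1 + X) (V(X) = (2*X)*(-1 + X) = 2*X*(-1 + X))
F(J) = -14 + 2*J (F(J) = 2*J - 2*7 = 2*J - 14 = -14 + 2*J)
-4739 - F(V(13)) = -4739 - (-14 + 2*(2*13*(-1 + 13))) = -4739 - (-14 + 2*(2*13*12)) = -4739 - (-14 + 2*312) = -4739 - (-14 + 624) = -4739 - 1*610 = -4739 - 610 = -5349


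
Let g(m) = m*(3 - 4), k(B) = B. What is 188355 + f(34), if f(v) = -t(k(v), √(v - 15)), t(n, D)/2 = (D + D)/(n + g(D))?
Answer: 214159559/1137 - 136*√19/1137 ≈ 1.8835e+5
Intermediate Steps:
g(m) = -m (g(m) = m*(-1) = -m)
t(n, D) = 4*D/(n - D) (t(n, D) = 2*((D + D)/(n - D)) = 2*((2*D)/(n - D)) = 2*(2*D/(n - D)) = 4*D/(n - D))
f(v) = -4*√(-15 + v)/(v - √(-15 + v)) (f(v) = -4*√(v - 15)/(v - √(v - 15)) = -4*√(-15 + v)/(v - √(-15 + v)))
188355 + f(34) = 188355 - 4*√(-15 + 34)/(34 - √(-15 + 34)) = 188355 - 4*√19/(34 - √19)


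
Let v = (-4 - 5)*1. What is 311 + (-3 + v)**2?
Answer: 455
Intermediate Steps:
v = -9 (v = -9*1 = -9)
311 + (-3 + v)**2 = 311 + (-3 - 9)**2 = 311 + (-12)**2 = 311 + 144 = 455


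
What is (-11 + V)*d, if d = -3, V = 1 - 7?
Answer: 51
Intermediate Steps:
V = -6
(-11 + V)*d = (-11 - 6)*(-3) = -17*(-3) = 51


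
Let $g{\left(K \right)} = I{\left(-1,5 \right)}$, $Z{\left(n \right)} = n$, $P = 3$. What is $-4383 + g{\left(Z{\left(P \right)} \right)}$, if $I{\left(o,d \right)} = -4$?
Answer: $-4387$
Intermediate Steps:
$g{\left(K \right)} = -4$
$-4383 + g{\left(Z{\left(P \right)} \right)} = -4383 - 4 = -4387$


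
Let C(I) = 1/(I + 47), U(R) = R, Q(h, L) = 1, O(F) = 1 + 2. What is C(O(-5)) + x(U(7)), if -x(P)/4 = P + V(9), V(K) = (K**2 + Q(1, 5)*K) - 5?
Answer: -18399/50 ≈ -367.98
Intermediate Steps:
O(F) = 3
V(K) = -5 + K + K**2 (V(K) = (K**2 + 1*K) - 5 = (K**2 + K) - 5 = (K + K**2) - 5 = -5 + K + K**2)
x(P) = -340 - 4*P (x(P) = -4*(P + (-5 + 9 + 9**2)) = -4*(P + (-5 + 9 + 81)) = -4*(P + 85) = -4*(85 + P) = -340 - 4*P)
C(I) = 1/(47 + I)
C(O(-5)) + x(U(7)) = 1/(47 + 3) + (-340 - 4*7) = 1/50 + (-340 - 28) = 1/50 - 368 = -18399/50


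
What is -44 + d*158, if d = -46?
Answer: -7312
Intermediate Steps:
-44 + d*158 = -44 - 46*158 = -44 - 7268 = -7312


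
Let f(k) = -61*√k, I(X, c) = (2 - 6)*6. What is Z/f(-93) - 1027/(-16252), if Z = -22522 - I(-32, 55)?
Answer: 1027/16252 - 22498*I*√93/5673 ≈ 0.063192 - 38.245*I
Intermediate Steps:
I(X, c) = -24 (I(X, c) = -4*6 = -24)
Z = -22498 (Z = -22522 - 1*(-24) = -22522 + 24 = -22498)
Z/f(-93) - 1027/(-16252) = -22498*I*√93/5673 - 1027/(-16252) = -22498*I*√93/5673 - 1027*(-1/16252) = -22498*I*√93/5673 + 1027/16252 = 1027/16252 - 22498*I*√93/5673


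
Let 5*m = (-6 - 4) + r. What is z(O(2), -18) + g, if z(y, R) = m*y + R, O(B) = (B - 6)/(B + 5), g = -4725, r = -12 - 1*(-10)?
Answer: -165957/35 ≈ -4741.6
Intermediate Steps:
r = -2 (r = -12 + 10 = -2)
m = -12/5 (m = ((-6 - 4) - 2)/5 = (-10 - 2)/5 = (⅕)*(-12) = -12/5 ≈ -2.4000)
O(B) = (-6 + B)/(5 + B)
z(y, R) = R - 12*y/5 (z(y, R) = -12*y/5 + R = R - 12*y/5)
z(O(2), -18) + g = (-18 - 12*(-6 + 2)/(5*(5 + 2))) - 4725 = (-18 - 12*(-4)/(5*7)) - 4725 = (-18 - 12*(-4)/35) - 4725 = (-18 - 12/5*(-4/7)) - 4725 = (-18 + 48/35) - 4725 = -582/35 - 4725 = -165957/35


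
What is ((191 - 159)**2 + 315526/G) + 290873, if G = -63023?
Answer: 18395909105/63023 ≈ 2.9189e+5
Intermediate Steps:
((191 - 159)**2 + 315526/G) + 290873 = ((191 - 159)**2 + 315526/(-63023)) + 290873 = (32**2 + 315526*(-1/63023)) + 290873 = (1024 - 315526/63023) + 290873 = 64220026/63023 + 290873 = 18395909105/63023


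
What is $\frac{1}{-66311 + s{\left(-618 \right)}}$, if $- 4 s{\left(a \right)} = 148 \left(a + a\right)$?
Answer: $- \frac{1}{20579} \approx -4.8593 \cdot 10^{-5}$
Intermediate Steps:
$s{\left(a \right)} = - 74 a$ ($s{\left(a \right)} = - \frac{148 \left(a + a\right)}{4} = - \frac{148 \cdot 2 a}{4} = - \frac{296 a}{4} = - 74 a$)
$\frac{1}{-66311 + s{\left(-618 \right)}} = \frac{1}{-66311 - -45732} = \frac{1}{-66311 + 45732} = \frac{1}{-20579} = - \frac{1}{20579}$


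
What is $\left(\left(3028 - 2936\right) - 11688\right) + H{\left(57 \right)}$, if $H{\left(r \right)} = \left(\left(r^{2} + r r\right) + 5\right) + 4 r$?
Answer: $-4865$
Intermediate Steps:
$H{\left(r \right)} = 5 + 2 r^{2} + 4 r$ ($H{\left(r \right)} = \left(\left(r^{2} + r^{2}\right) + 5\right) + 4 r = \left(2 r^{2} + 5\right) + 4 r = \left(5 + 2 r^{2}\right) + 4 r = 5 + 2 r^{2} + 4 r$)
$\left(\left(3028 - 2936\right) - 11688\right) + H{\left(57 \right)} = \left(\left(3028 - 2936\right) - 11688\right) + \left(5 + 2 \cdot 57^{2} + 4 \cdot 57\right) = \left(92 - 11688\right) + \left(5 + 2 \cdot 3249 + 228\right) = -11596 + \left(5 + 6498 + 228\right) = -11596 + 6731 = -4865$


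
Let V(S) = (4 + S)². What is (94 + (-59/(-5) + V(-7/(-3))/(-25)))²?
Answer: 549621136/50625 ≈ 10857.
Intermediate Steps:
(94 + (-59/(-5) + V(-7/(-3))/(-25)))² = (94 + (-59/(-5) + (4 - 7/(-3))²/(-25)))² = (94 + (-59*(-⅕) + (4 - 7*(-⅓))²*(-1/25)))² = (94 + (59/5 + (4 + 7/3)²*(-1/25)))² = (94 + (59/5 + (19/3)²*(-1/25)))² = (94 + (59/5 + (361/9)*(-1/25)))² = (94 + (59/5 - 361/225))² = (94 + 2294/225)² = (23444/225)² = 549621136/50625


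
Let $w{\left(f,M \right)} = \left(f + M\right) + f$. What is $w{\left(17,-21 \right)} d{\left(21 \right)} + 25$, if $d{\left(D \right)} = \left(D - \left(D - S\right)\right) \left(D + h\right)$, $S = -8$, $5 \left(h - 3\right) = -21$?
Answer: $- \frac{10171}{5} \approx -2034.2$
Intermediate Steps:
$h = - \frac{6}{5}$ ($h = 3 + \frac{1}{5} \left(-21\right) = 3 - \frac{21}{5} = - \frac{6}{5} \approx -1.2$)
$d{\left(D \right)} = \frac{48}{5} - 8 D$ ($d{\left(D \right)} = \left(D - \left(8 + D\right)\right) \left(D - \frac{6}{5}\right) = - 8 \left(- \frac{6}{5} + D\right) = \frac{48}{5} - 8 D$)
$w{\left(f,M \right)} = M + 2 f$ ($w{\left(f,M \right)} = \left(M + f\right) + f = M + 2 f$)
$w{\left(17,-21 \right)} d{\left(21 \right)} + 25 = \left(-21 + 2 \cdot 17\right) \left(\frac{48}{5} - 168\right) + 25 = \left(-21 + 34\right) \left(\frac{48}{5} - 168\right) + 25 = 13 \left(- \frac{792}{5}\right) + 25 = - \frac{10296}{5} + 25 = - \frac{10171}{5}$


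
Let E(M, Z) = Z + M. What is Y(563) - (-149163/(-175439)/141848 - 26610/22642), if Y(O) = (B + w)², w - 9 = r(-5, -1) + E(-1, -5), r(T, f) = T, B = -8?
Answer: 4072024373518691/40247240638616 ≈ 101.18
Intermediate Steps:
E(M, Z) = M + Z
w = -2 (w = 9 + (-5 + (-1 - 5)) = 9 + (-5 - 6) = 9 - 11 = -2)
Y(O) = 100 (Y(O) = (-8 - 2)² = (-10)² = 100)
Y(563) - (-149163/(-175439)/141848 - 26610/22642) = 100 - (-149163/(-175439)/141848 - 26610/22642) = 100 - (-149163*(-1/175439)*(1/141848) - 26610*1/22642) = 100 - ((149163/175439)*(1/141848) - 13305/11321) = 100 - (21309/3555095896 - 13305/11321) = 100 - 1*(-47300309657091/40247240638616) = 100 + 47300309657091/40247240638616 = 4072024373518691/40247240638616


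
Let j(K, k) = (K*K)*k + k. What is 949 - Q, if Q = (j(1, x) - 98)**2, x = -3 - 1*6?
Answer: -12507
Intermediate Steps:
x = -9 (x = -3 - 6 = -9)
j(K, k) = k + k*K**2 (j(K, k) = K**2*k + k = k*K**2 + k = k + k*K**2)
Q = 13456 (Q = (-9*(1 + 1**2) - 98)**2 = (-9*(1 + 1) - 98)**2 = (-9*2 - 98)**2 = (-18 - 98)**2 = (-116)**2 = 13456)
949 - Q = 949 - 1*13456 = 949 - 13456 = -12507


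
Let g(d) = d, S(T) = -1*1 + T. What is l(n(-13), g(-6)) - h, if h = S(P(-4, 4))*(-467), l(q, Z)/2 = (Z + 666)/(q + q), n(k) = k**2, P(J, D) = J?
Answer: -393955/169 ≈ -2331.1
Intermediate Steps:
S(T) = -1 + T
l(q, Z) = (666 + Z)/q (l(q, Z) = 2*((Z + 666)/(q + q)) = 2*((666 + Z)/((2*q))) = 2*((666 + Z)*(1/(2*q))) = 2*((666 + Z)/(2*q)) = (666 + Z)/q)
h = 2335 (h = (-1 - 4)*(-467) = -5*(-467) = 2335)
l(n(-13), g(-6)) - h = (666 - 6)/((-13)**2) - 1*2335 = 660/169 - 2335 = -393955/169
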